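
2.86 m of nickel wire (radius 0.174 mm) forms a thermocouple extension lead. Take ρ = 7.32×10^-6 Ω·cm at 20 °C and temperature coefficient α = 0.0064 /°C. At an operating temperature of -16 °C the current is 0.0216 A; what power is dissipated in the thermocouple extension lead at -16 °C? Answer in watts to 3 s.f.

7.90×10^-4 W

ρ = 7.32×10^-6 Ω·cm = 7.32×10^-8 Ω·m
A = πr² = π(1.7400e-04 m)² = 9.511e-08 m²
R₍20₎ = ρL/A = (7.32×10^-8)(2.86)/(9.511e-08) = 2.201 Ω
R₍-16₎ = R₍20₎(1 + αΔT) = 2.201 × (1 + 0.0064×-36) = 1.694 Ω
P = I²R = (0.0216)² × 1.694 = 7.90×10^-4 W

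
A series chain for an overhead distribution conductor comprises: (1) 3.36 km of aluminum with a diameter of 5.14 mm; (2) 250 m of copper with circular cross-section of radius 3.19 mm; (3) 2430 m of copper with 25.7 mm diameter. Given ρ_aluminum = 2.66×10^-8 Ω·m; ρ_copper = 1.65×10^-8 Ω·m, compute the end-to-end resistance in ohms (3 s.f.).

Seg 1: A = π(d/2)² = π(2.5700e-03 m)² = 2.075e-05 m²
R_1 = (2.66×10^-8)(3360)/(2.075e-05) = 4.307 Ω
Seg 2: A = πr² = π(3.1900e-03 m)² = 3.197e-05 m²
R_2 = (1.65×10^-8)(250)/(3.197e-05) = 0.129 Ω
Seg 3: A = π(d/2)² = π(1.2850e-02 m)² = 5.187e-04 m²
R_3 = (1.65×10^-8)(2430)/(5.187e-04) = 0.07729 Ω
R_total = R_1 + R_2 + R_3 = 4.51 Ω

4.51 Ω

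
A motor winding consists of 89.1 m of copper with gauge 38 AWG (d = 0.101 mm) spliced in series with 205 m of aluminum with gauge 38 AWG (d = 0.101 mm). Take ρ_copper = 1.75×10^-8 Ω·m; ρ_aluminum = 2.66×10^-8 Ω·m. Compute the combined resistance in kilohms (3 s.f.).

Segment 1: A = π(0.101/2 mm)² = π(5.0500e-05 m)² = 8.012e-09 m²
R₁ = ρL/A = (1.75×10^-8)(89.1)/(8.012e-09) = 194.6 Ω
R₂ = (2.66×10^-8)(205)/(8.012e-09) = 680.6 Ω
R = R₁ + R₂ = 0.875 kΩ

0.875 kΩ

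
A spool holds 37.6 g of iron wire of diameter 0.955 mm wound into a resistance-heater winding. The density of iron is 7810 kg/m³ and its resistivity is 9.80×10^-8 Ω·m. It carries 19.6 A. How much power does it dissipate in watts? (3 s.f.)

A = π(d/2)² = π(4.7750e-04 m)² = 7.1630e-07 m²
L = m/(density·A) = 0.0376/(7810×7.1630e-07) = 6.721 m
R = ρL/A = (9.80×10^-8)(6.721)/(7.1630e-07) = 0.9195 Ω
P = I²R = (19.6)² × 0.9195 = 353 W

353 W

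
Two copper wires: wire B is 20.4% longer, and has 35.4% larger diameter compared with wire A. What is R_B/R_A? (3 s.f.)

R ∝ L/d², so R_B/R_A = (1 + 20.4/100) × (1 + 35.4/100)⁻²
= 1.204 × 0.5455 = 0.657

0.657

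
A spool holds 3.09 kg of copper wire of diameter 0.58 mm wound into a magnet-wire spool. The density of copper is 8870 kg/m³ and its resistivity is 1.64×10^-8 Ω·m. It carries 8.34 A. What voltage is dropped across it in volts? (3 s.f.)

A = π(d/2)² = π(2.9000e-04 m)² = 2.6421e-07 m²
L = m/(density·A) = 3.09/(8870×2.6421e-07) = 1319 m
R = ρL/A = (1.64×10^-8)(1319)/(2.6421e-07) = 81.84 Ω
V = IR = 8.34 × 81.84 = 683 V

683 V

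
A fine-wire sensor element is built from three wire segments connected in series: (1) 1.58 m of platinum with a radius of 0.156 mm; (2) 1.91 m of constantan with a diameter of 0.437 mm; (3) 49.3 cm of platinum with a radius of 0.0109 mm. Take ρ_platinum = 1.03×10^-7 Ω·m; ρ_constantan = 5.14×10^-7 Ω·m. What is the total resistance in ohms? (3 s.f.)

Seg 1: A = πr² = π(1.5600e-04 m)² = 7.645e-08 m²
R_1 = (1.03×10^-7)(1.58)/(7.645e-08) = 2.129 Ω
Seg 2: A = π(d/2)² = π(2.1850e-04 m)² = 1.500e-07 m²
R_2 = (5.14×10^-7)(1.91)/(1.500e-07) = 6.546 Ω
Seg 3: A = πr² = π(1.0900e-05 m)² = 3.733e-10 m²
R_3 = (1.03×10^-7)(0.493)/(3.733e-10) = 136 Ω
R_total = R_1 + R_2 + R_3 = 145 Ω

145 Ω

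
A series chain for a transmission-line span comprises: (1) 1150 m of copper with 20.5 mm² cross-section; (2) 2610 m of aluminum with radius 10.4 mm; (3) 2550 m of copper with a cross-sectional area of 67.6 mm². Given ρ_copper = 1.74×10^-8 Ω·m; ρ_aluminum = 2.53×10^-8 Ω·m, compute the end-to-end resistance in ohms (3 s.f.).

1.83 Ω

Seg 1: A = 20.5 mm² = 2.050e-05 m²
R_1 = (1.74×10^-8)(1150)/(2.050e-05) = 0.9761 Ω
Seg 2: A = πr² = π(1.0400e-02 m)² = 3.398e-04 m²
R_2 = (2.53×10^-8)(2610)/(3.398e-04) = 0.1943 Ω
Seg 3: A = 67.6 mm² = 6.760e-05 m²
R_3 = (1.74×10^-8)(2550)/(6.760e-05) = 0.6564 Ω
R_total = R_1 + R_2 + R_3 = 1.83 Ω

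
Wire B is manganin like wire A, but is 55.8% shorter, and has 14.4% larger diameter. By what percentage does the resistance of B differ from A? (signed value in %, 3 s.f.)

-66.2%

R ∝ L/d², so R_B/R_A = (1 − 55.8/100) × (1 + 14.4/100)⁻²
= 0.442 × 0.7641 = 0.3377
(R_B − R_A)/R_A = 0.3377 − 1 = -66.2%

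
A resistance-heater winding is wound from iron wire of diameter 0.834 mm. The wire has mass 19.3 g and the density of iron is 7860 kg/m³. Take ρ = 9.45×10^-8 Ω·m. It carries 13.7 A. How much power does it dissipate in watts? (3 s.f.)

A = π(d/2)² = π(4.1700e-04 m)² = 5.4629e-07 m²
L = m/(density·A) = 0.0193/(7860×5.4629e-07) = 4.495 m
R = ρL/A = (9.45×10^-8)(4.495)/(5.4629e-07) = 0.7775 Ω
P = I²R = (13.7)² × 0.7775 = 146 W

146 W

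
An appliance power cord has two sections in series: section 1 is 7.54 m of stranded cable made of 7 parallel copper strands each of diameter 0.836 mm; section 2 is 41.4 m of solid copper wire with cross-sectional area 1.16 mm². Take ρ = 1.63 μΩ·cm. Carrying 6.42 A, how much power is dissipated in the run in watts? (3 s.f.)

25.3 W

ρ = 1.63 μΩ·cm = 1.63×10^-8 Ω·m
Section 1: A_strand = π(4.1800e-04)² = 5.489e-07 m²; R₁ = ρL/(N·A_s) = (1.63×10^-8)(7.54)/(7×5.489e-07) = 0.03199 Ω
Section 2: A = 1.16 mm² = 1.160e-06 m²
R₂ = (1.63×10^-8)(41.4)/(1.160e-06) = 0.5817 Ω
R = R₁ + R₂ = 0.6137 Ω
P = I²R = (6.42)² × 0.6137 = 25.3 W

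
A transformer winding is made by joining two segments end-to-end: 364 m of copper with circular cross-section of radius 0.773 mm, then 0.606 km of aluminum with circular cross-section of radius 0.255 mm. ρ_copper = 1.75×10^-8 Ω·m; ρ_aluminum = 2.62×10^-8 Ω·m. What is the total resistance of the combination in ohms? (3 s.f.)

81.1 Ω

Segment 1: A = πr² = π(7.7300e-04 m)² = 1.877e-06 m²
R₁ = ρL/A = (1.75×10^-8)(364)/(1.877e-06) = 3.393 Ω
Segment 2: A = πr² = π(2.5500e-04 m)² = 2.043e-07 m²
R₂ = (2.62×10^-8)(606)/(2.043e-07) = 77.72 Ω
R = R₁ + R₂ = 81.1 Ω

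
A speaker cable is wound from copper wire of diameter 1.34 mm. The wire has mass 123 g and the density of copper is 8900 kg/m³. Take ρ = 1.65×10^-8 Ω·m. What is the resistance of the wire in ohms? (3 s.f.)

A = π(d/2)² = π(6.7000e-04 m)² = 1.4103e-06 m²
L = m/(density·A) = 0.123/(8900×1.4103e-06) = 9.8 m
R = ρL/A = (1.65×10^-8)(9.8)/(1.4103e-06) = 0.115 Ω

0.115 Ω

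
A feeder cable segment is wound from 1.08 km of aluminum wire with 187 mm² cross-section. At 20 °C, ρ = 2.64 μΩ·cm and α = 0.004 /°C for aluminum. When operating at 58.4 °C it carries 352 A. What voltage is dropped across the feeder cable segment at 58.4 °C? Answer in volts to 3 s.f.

ρ = 2.64 μΩ·cm = 2.64×10^-8 Ω·m
A = 187 mm² = 1.870e-04 m²
R₍20₎ = ρL/A = (2.64×10^-8)(1080)/(1.870e-04) = 0.1525 Ω
R₍58.4₎ = R₍20₎(1 + αΔT) = 0.1525 × (1 + 0.004×38.4) = 0.1759 Ω
V = IR = 352 × 0.1759 = 61.9 V

61.9 V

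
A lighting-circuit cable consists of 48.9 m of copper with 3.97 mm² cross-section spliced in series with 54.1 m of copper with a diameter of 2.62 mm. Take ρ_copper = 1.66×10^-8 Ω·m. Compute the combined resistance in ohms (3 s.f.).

Segment 1: A = 3.97 mm² = 3.970e-06 m²
R₁ = ρL/A = (1.66×10^-8)(48.9)/(3.970e-06) = 0.2045 Ω
Segment 2: A = π(d/2)² = π(1.3100e-03 m)² = 5.391e-06 m²
R₂ = (1.66×10^-8)(54.1)/(5.391e-06) = 0.1666 Ω
R = R₁ + R₂ = 0.371 Ω

0.371 Ω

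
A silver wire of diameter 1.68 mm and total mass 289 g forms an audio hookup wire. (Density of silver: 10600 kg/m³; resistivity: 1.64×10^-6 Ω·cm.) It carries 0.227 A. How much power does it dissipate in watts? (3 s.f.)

ρ = 1.64×10^-6 Ω·cm = 1.64×10^-8 Ω·m
A = π(d/2)² = π(8.4000e-04 m)² = 2.2167e-06 m²
L = m/(density·A) = 0.289/(10600×2.2167e-06) = 12.3 m
R = ρL/A = (1.64×10^-8)(12.3)/(2.2167e-06) = 0.091 Ω
P = I²R = (0.227)² × 0.091 = 0.00469 W

0.00469 W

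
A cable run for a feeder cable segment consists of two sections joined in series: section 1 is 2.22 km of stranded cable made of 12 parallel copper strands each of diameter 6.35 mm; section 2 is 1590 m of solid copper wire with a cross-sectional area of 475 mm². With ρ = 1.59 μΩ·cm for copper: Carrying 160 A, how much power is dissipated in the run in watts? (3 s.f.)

3740 W

ρ = 1.59 μΩ·cm = 1.59×10^-8 Ω·m
Section 1: A_strand = π(3.1750e-03)² = 3.167e-05 m²; R₁ = ρL/(N·A_s) = (1.59×10^-8)(2220)/(12×3.167e-05) = 0.09288 Ω
Section 2: A = 475 mm² = 4.750e-04 m²
R₂ = (1.59×10^-8)(1590)/(4.750e-04) = 0.05322 Ω
R = R₁ + R₂ = 0.1461 Ω
P = I²R = (160)² × 0.1461 = 3740 W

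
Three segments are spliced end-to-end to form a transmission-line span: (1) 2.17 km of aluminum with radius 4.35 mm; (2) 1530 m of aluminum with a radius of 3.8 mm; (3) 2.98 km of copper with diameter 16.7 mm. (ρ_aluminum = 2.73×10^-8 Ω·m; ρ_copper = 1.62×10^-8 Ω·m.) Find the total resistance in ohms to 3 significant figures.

Seg 1: A = πr² = π(4.3500e-03 m)² = 5.945e-05 m²
R_1 = (2.73×10^-8)(2170)/(5.945e-05) = 0.9965 Ω
Seg 2: A = πr² = π(3.8000e-03 m)² = 4.536e-05 m²
R_2 = (2.73×10^-8)(1530)/(4.536e-05) = 0.9207 Ω
Seg 3: A = π(d/2)² = π(8.3500e-03 m)² = 2.190e-04 m²
R_3 = (1.62×10^-8)(2980)/(2.190e-04) = 0.2204 Ω
R_total = R_1 + R_2 + R_3 = 2.14 Ω

2.14 Ω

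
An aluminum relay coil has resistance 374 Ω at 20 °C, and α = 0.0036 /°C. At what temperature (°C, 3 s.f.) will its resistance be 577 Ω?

171 °C

R = R₀(1 + α(T − T₀)) ⇒ T = T₀ + (R/R₀ − 1)/α
T = 20 + (577/374 − 1)/0.0036 = 20 + (0.5428)/0.0036 = 171 °C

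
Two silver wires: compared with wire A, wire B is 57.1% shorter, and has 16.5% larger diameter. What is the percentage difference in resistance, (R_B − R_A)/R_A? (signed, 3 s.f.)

-68.4%

R ∝ L/d², so R_B/R_A = (1 − 57.1/100) × (1 + 16.5/100)⁻²
= 0.429 × 0.7368 = 0.3161
(R_B − R_A)/R_A = 0.3161 − 1 = -68.4%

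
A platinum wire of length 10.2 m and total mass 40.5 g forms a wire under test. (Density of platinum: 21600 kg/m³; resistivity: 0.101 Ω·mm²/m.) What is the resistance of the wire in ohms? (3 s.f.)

5.60 Ω

ρ = 0.101 Ω·mm²/m = 1.01×10^-7 Ω·m
A = m/(density·L) = 0.0405/(21600×10.2) = 1.8382e-07 m²
R = ρL/A = (1.01×10^-7)(10.2)/(1.8382e-07) = 5.60 Ω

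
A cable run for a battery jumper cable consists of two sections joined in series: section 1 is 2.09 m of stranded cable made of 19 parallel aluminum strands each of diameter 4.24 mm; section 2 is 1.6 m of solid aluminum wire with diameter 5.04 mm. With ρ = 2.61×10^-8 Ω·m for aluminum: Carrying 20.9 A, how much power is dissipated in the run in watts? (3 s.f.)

1.00 W

Section 1: A_strand = π(2.1200e-03)² = 1.412e-05 m²; R₁ = ρL/(N·A_s) = (2.61×10^-8)(2.09)/(19×1.412e-05) = 2.033×10^-4 Ω
Section 2: A = π(d/2)² = π(2.5200e-03 m)² = 1.995e-05 m²
R₂ = (2.61×10^-8)(1.6)/(1.995e-05) = 0.002093 Ω
R = R₁ + R₂ = 0.002297 Ω
P = I²R = (20.9)² × 0.002297 = 1.00 W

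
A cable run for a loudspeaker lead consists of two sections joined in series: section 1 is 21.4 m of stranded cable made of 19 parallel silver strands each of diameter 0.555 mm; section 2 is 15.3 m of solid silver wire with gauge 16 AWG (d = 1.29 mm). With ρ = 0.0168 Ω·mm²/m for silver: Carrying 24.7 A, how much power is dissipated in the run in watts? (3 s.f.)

168 W

ρ = 0.0168 Ω·mm²/m = 1.68×10^-8 Ω·m
Section 1: A_strand = π(2.7750e-04)² = 2.419e-07 m²; R₁ = ρL/(N·A_s) = (1.68×10^-8)(21.4)/(19×2.419e-07) = 0.07822 Ω
Section 2: A = π(1.29/2 mm)² = π(6.4500e-04 m)² = 1.307e-06 m²
R₂ = (1.68×10^-8)(15.3)/(1.307e-06) = 0.1967 Ω
R = R₁ + R₂ = 0.2749 Ω
P = I²R = (24.7)² × 0.2749 = 168 W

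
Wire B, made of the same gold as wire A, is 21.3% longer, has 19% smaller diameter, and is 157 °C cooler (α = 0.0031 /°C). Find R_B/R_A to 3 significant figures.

R ∝ ρL/d² with ρ ∝ (1+αΔT), so R_B/R_A = (1 + 21.3/100) × (1 − 19/100)⁻² × (1 − 0.0031×157)
= 1.213 × 1.524 × 0.5133 = 0.949

0.949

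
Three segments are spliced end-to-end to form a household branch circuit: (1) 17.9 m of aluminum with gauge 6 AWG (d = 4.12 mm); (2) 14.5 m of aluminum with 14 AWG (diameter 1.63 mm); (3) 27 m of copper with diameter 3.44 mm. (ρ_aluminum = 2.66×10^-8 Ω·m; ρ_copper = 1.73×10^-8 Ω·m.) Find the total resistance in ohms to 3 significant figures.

0.271 Ω

Seg 1: A = π(4.12/2 mm)² = π(2.0600e-03 m)² = 1.333e-05 m²
R_1 = (2.66×10^-8)(17.9)/(1.333e-05) = 0.03571 Ω
Seg 2: A = π(1.63/2 mm)² = π(8.1500e-04 m)² = 2.087e-06 m²
R_2 = (2.66×10^-8)(14.5)/(2.087e-06) = 0.1848 Ω
Seg 3: A = π(d/2)² = π(1.7200e-03 m)² = 9.294e-06 m²
R_3 = (1.73×10^-8)(27)/(9.294e-06) = 0.05026 Ω
R_total = R_1 + R_2 + R_3 = 0.271 Ω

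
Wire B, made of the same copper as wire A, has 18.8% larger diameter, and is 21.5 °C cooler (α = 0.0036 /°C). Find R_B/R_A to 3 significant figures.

R ∝ ρL/d² with ρ ∝ (1+αΔT), so R_B/R_A = (1 + 18.8/100)⁻² × (1 − 0.0036×21.5)
= 0.7085 × 0.9226 = 0.654

0.654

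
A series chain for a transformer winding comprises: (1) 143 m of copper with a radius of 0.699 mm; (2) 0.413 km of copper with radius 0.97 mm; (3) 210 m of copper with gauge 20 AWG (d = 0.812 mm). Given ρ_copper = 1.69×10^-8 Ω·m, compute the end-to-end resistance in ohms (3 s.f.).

10.8 Ω

Seg 1: A = πr² = π(6.9900e-04 m)² = 1.535e-06 m²
R_1 = (1.69×10^-8)(143)/(1.535e-06) = 1.574 Ω
Seg 2: A = πr² = π(9.7000e-04 m)² = 2.956e-06 m²
R_2 = (1.69×10^-8)(413)/(2.956e-06) = 2.361 Ω
Seg 3: A = π(0.812/2 mm)² = π(4.0600e-04 m)² = 5.178e-07 m²
R_3 = (1.69×10^-8)(210)/(5.178e-07) = 6.853 Ω
R_total = R_1 + R_2 + R_3 = 10.8 Ω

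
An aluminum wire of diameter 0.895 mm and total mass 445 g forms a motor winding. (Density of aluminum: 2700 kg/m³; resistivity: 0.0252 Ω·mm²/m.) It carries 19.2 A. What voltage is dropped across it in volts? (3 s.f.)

201 V

ρ = 0.0252 Ω·mm²/m = 2.52×10^-8 Ω·m
A = π(d/2)² = π(4.4750e-04 m)² = 6.2912e-07 m²
L = m/(density·A) = 0.445/(2700×6.2912e-07) = 262 m
R = ρL/A = (2.52×10^-8)(262)/(6.2912e-07) = 10.49 Ω
V = IR = 19.2 × 10.49 = 201 V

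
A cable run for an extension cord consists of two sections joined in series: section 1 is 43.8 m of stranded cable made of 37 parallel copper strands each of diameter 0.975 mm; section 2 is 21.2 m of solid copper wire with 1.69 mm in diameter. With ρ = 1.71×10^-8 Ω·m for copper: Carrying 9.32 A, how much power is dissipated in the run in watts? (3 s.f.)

Section 1: A_strand = π(4.8750e-04)² = 7.466e-07 m²; R₁ = ρL/(N·A_s) = (1.71×10^-8)(43.8)/(37×7.466e-07) = 0.02711 Ω
Section 2: A = π(d/2)² = π(8.4500e-04 m)² = 2.243e-06 m²
R₂ = (1.71×10^-8)(21.2)/(2.243e-06) = 0.1616 Ω
R = R₁ + R₂ = 0.1887 Ω
P = I²R = (9.32)² × 0.1887 = 16.4 W

16.4 W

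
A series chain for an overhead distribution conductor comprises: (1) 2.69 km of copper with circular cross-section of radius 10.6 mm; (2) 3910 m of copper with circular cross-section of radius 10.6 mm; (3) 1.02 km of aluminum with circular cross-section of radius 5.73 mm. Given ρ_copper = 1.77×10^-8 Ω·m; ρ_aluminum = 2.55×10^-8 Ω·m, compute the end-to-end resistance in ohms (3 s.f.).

Seg 1: A = πr² = π(1.0600e-02 m)² = 3.530e-04 m²
R_1 = (1.77×10^-8)(2690)/(3.530e-04) = 0.1349 Ω
Seg 2: A = πr² = π(1.0600e-02 m)² = 3.530e-04 m²
R_2 = (1.77×10^-8)(3910)/(3.530e-04) = 0.1961 Ω
Seg 3: A = πr² = π(5.7300e-03 m)² = 1.031e-04 m²
R_3 = (2.55×10^-8)(1020)/(1.031e-04) = 0.2522 Ω
R_total = R_1 + R_2 + R_3 = 0.583 Ω

0.583 Ω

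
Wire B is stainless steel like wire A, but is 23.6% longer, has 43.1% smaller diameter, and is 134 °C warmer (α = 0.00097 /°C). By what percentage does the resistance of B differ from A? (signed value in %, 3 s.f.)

331%

R ∝ ρL/d² with ρ ∝ (1+αΔT), so R_B/R_A = (1 + 23.6/100) × (1 − 43.1/100)⁻² × (1 + 0.00097×134)
= 1.236 × 3.089 × 1.13 = 4.314
(R_B − R_A)/R_A = 4.314 − 1 = 331%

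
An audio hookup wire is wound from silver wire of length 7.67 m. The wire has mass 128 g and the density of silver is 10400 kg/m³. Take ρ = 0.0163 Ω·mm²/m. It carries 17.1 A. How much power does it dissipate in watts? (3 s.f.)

ρ = 0.0163 Ω·mm²/m = 1.63×10^-8 Ω·m
A = m/(density·L) = 0.128/(10400×7.67) = 1.6047e-06 m²
R = ρL/A = (1.63×10^-8)(7.67)/(1.6047e-06) = 0.07791 Ω
P = I²R = (17.1)² × 0.07791 = 22.8 W

22.8 W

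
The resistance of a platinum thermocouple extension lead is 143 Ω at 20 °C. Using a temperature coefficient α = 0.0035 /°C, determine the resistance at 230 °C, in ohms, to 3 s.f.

248 Ω

ΔT = 230 − 20 = 210 °C
R = R₀(1 + αΔT) = 143 × (1 + 0.0035×210) = 143 × 1.735 = 248 Ω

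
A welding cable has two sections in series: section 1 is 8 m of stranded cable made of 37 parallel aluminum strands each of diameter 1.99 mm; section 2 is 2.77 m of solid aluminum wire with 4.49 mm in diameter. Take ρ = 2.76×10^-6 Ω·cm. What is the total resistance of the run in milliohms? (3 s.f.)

6.75 mΩ

ρ = 2.76×10^-6 Ω·cm = 2.76×10^-8 Ω·m
Section 1: A_strand = π(9.9500e-04)² = 3.110e-06 m²; R₁ = ρL/(N·A_s) = (2.76×10^-8)(8)/(37×3.110e-06) = 0.001919 Ω
Section 2: A = π(d/2)² = π(2.2450e-03 m)² = 1.583e-05 m²
R₂ = (2.76×10^-8)(2.77)/(1.583e-05) = 0.004828 Ω
R = R₁ + R₂ = 6.75 mΩ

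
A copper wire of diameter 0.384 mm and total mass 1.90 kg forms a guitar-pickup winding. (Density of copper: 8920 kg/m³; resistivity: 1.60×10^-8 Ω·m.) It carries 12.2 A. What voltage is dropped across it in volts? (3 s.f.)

3100 V

A = π(d/2)² = π(1.9200e-04 m)² = 1.1581e-07 m²
L = m/(density·A) = 1.9/(8920×1.1581e-07) = 1839 m
R = ρL/A = (1.60×10^-8)(1839)/(1.1581e-07) = 254.1 Ω
V = IR = 12.2 × 254.1 = 3100 V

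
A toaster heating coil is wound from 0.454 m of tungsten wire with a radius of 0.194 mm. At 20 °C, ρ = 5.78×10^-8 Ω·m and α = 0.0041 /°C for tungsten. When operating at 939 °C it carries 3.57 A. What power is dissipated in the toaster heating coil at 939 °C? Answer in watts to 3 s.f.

A = πr² = π(1.9400e-04 m)² = 1.182e-07 m²
R₍20₎ = ρL/A = (5.78×10^-8)(0.454)/(1.182e-07) = 0.2219 Ω
R₍939₎ = R₍20₎(1 + αΔT) = 0.2219 × (1 + 0.0041×919) = 1.058 Ω
P = I²R = (3.57)² × 1.058 = 13.5 W

13.5 W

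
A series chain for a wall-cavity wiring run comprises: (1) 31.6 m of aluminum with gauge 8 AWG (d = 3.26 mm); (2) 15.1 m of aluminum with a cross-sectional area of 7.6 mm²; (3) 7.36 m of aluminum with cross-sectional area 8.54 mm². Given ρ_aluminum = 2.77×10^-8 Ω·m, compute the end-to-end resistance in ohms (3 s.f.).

Seg 1: A = π(3.26/2 mm)² = π(1.6300e-03 m)² = 8.347e-06 m²
R_1 = (2.77×10^-8)(31.6)/(8.347e-06) = 0.1049 Ω
Seg 2: A = 7.6 mm² = 7.600e-06 m²
R_2 = (2.77×10^-8)(15.1)/(7.600e-06) = 0.05504 Ω
Seg 3: A = 8.54 mm² = 8.540e-06 m²
R_3 = (2.77×10^-8)(7.36)/(8.540e-06) = 0.02387 Ω
R_total = R_1 + R_2 + R_3 = 0.184 Ω

0.184 Ω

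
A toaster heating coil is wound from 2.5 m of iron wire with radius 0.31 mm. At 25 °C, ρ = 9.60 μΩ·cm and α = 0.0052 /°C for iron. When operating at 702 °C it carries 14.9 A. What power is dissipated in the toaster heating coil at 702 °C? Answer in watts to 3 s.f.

ρ = 9.60 μΩ·cm = 9.60×10^-8 Ω·m
A = πr² = π(3.1000e-04 m)² = 3.019e-07 m²
R₍25₎ = ρL/A = (9.60×10^-8)(2.5)/(3.019e-07) = 0.7949 Ω
R₍702₎ = R₍25₎(1 + αΔT) = 0.7949 × (1 + 0.0052×677) = 3.593 Ω
P = I²R = (14.9)² × 3.593 = 798 W

798 W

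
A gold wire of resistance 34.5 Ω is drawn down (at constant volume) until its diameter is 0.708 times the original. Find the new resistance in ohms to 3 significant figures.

Volume constant ⇒ L' = L/r² with r = 0.708. R' = ρL'/A' = ρ(L/r²)/(πr²d₀²/4) = R/r⁴.
R' = 3.98 × 34.5 = 137 Ω

137 Ω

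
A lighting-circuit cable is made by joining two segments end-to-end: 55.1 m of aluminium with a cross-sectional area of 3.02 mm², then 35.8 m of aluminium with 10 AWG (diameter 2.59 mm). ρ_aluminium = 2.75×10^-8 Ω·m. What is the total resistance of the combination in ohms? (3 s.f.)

0.689 Ω

Segment 1: A = 3.02 mm² = 3.020e-06 m²
R₁ = ρL/A = (2.75×10^-8)(55.1)/(3.020e-06) = 0.5017 Ω
Segment 2: A = π(2.59/2 mm)² = π(1.2950e-03 m)² = 5.269e-06 m²
R₂ = (2.75×10^-8)(35.8)/(5.269e-06) = 0.1869 Ω
R = R₁ + R₂ = 0.689 Ω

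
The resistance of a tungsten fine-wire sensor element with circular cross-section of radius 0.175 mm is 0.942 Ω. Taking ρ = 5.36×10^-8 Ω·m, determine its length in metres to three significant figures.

A = πr² = π(1.7500e-04 m)² = 9.621e-08 m²
L = RA/ρ = (0.942)(9.621e-08)/(5.36×10^-8) = 1.69 m

1.69 m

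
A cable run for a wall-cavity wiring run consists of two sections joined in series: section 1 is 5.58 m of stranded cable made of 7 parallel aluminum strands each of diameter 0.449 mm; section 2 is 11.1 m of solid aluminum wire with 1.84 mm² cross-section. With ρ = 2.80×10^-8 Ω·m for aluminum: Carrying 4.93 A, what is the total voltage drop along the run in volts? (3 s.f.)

Section 1: A_strand = π(2.2450e-04)² = 1.583e-07 m²; R₁ = ρL/(N·A_s) = (2.80×10^-8)(5.58)/(7×1.583e-07) = 0.141 Ω
Section 2: A = 1.84 mm² = 1.840e-06 m²
R₂ = (2.80×10^-8)(11.1)/(1.840e-06) = 0.1689 Ω
R = R₁ + R₂ = 0.3099 Ω
V = IR = 4.93 × 0.3099 = 1.53 V

1.53 V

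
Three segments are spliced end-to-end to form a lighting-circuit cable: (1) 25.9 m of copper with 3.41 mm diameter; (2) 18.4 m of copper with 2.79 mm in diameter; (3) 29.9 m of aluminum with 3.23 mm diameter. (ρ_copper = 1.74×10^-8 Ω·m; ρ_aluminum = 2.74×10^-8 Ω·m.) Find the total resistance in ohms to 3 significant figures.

Seg 1: A = π(d/2)² = π(1.7050e-03 m)² = 9.133e-06 m²
R_1 = (1.74×10^-8)(25.9)/(9.133e-06) = 0.04935 Ω
Seg 2: A = π(d/2)² = π(1.3950e-03 m)² = 6.114e-06 m²
R_2 = (1.74×10^-8)(18.4)/(6.114e-06) = 0.05237 Ω
Seg 3: A = π(d/2)² = π(1.6150e-03 m)² = 8.194e-06 m²
R_3 = (2.74×10^-8)(29.9)/(8.194e-06) = 0.09998 Ω
R_total = R_1 + R_2 + R_3 = 0.202 Ω

0.202 Ω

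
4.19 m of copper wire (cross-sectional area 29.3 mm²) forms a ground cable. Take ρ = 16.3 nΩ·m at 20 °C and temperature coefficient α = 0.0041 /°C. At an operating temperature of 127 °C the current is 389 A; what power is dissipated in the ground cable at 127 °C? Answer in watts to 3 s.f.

ρ = 16.3 nΩ·m = 1.63×10^-8 Ω·m
A = 29.3 mm² = 2.930e-05 m²
R₍20₎ = ρL/A = (1.63×10^-8)(4.19)/(2.930e-05) = 0.002331 Ω
R₍127₎ = R₍20₎(1 + αΔT) = 0.002331 × (1 + 0.0041×107) = 0.003354 Ω
P = I²R = (389)² × 0.003354 = 507 W

507 W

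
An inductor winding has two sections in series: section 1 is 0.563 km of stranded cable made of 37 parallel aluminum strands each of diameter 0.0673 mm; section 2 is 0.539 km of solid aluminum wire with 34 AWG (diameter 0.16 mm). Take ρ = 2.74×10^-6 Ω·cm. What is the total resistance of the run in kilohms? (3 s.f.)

ρ = 2.74×10^-6 Ω·cm = 2.74×10^-8 Ω·m
Section 1: A_strand = π(3.3650e-05)² = 3.557e-09 m²; R₁ = ρL/(N·A_s) = (2.74×10^-8)(563)/(37×3.557e-09) = 117.2 Ω
Section 2: A = π(0.16/2 mm)² = π(8.0000e-05 m)² = 2.011e-08 m²
R₂ = (2.74×10^-8)(539)/(2.011e-08) = 734.5 Ω
R = R₁ + R₂ = 0.852 kΩ

0.852 kΩ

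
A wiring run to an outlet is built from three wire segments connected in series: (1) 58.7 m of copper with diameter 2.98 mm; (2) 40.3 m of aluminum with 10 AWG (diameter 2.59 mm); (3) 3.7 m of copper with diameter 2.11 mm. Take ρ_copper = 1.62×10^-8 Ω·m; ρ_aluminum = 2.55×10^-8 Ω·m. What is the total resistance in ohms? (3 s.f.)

0.349 Ω

Seg 1: A = π(d/2)² = π(1.4900e-03 m)² = 6.975e-06 m²
R_1 = (1.62×10^-8)(58.7)/(6.975e-06) = 0.1363 Ω
Seg 2: A = π(2.59/2 mm)² = π(1.2950e-03 m)² = 5.269e-06 m²
R_2 = (2.55×10^-8)(40.3)/(5.269e-06) = 0.1951 Ω
Seg 3: A = π(d/2)² = π(1.0550e-03 m)² = 3.497e-06 m²
R_3 = (1.62×10^-8)(3.7)/(3.497e-06) = 0.01714 Ω
R_total = R_1 + R_2 + R_3 = 0.349 Ω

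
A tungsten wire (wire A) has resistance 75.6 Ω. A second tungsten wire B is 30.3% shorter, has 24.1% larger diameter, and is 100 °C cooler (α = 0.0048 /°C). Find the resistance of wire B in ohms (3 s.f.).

17.8 Ω

R ∝ ρL/d² with ρ ∝ (1+αΔT), so R_B/R_A = (1 − 30.3/100) × (1 + 24.1/100)⁻² × (1 − 0.0048×100)
= 0.697 × 0.6493 × 0.52 = 0.2353
R_B = 0.2353 × 75.6 = 17.8 Ω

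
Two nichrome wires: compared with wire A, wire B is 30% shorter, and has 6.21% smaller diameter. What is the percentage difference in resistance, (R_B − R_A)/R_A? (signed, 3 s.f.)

-20.4%

R ∝ L/d², so R_B/R_A = (1 − 30/100) × (1 − 6.21/100)⁻²
= 0.7 × 1.137 = 0.7958
(R_B − R_A)/R_A = 0.7958 − 1 = -20.4%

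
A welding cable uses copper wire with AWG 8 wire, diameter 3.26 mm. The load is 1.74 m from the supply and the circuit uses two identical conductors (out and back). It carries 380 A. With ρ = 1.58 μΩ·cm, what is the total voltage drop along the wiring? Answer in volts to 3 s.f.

ρ = 1.58 μΩ·cm = 1.58×10^-8 Ω·m
A = π(3.26/2 mm)² = π(1.6300e-03 m)² = 8.347e-06 m²
Total conductor length (both ways) L = 2 × 1.74 = 3.48 m
R = ρL/A = (1.58×10^-8)(3.48)/(8.347e-06) = 0.006587 Ω
V = IR = 380 × 0.006587 = 2.50 V

2.50 V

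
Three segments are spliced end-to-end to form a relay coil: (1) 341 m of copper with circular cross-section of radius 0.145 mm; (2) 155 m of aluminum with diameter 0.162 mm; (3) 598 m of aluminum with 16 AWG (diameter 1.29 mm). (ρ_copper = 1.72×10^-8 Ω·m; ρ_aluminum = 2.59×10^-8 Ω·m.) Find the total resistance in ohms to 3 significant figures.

295 Ω

Seg 1: A = πr² = π(1.4500e-04 m)² = 6.605e-08 m²
R_1 = (1.72×10^-8)(341)/(6.605e-08) = 88.8 Ω
Seg 2: A = π(d/2)² = π(8.1000e-05 m)² = 2.061e-08 m²
R_2 = (2.59×10^-8)(155)/(2.061e-08) = 194.8 Ω
Seg 3: A = π(1.29/2 mm)² = π(6.4500e-04 m)² = 1.307e-06 m²
R_3 = (2.59×10^-8)(598)/(1.307e-06) = 11.85 Ω
R_total = R_1 + R_2 + R_3 = 295 Ω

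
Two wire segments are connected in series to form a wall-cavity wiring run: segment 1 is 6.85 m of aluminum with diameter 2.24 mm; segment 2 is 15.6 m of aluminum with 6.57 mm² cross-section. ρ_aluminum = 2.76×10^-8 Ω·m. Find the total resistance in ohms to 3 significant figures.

0.114 Ω

Segment 1: A = π(d/2)² = π(1.1200e-03 m)² = 3.941e-06 m²
R₁ = ρL/A = (2.76×10^-8)(6.85)/(3.941e-06) = 0.04797 Ω
Segment 2: A = 6.57 mm² = 6.570e-06 m²
R₂ = (2.76×10^-8)(15.6)/(6.570e-06) = 0.06553 Ω
R = R₁ + R₂ = 0.114 Ω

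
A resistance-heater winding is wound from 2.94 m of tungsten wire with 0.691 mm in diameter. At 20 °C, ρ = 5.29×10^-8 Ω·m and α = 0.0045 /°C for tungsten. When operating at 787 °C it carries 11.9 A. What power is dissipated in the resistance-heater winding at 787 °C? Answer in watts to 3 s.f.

A = π(d/2)² = π(3.4550e-04 m)² = 3.750e-07 m²
R₍20₎ = ρL/A = (5.29×10^-8)(2.94)/(3.750e-07) = 0.4147 Ω
R₍787₎ = R₍20₎(1 + αΔT) = 0.4147 × (1 + 0.0045×767) = 1.846 Ω
P = I²R = (11.9)² × 1.846 = 261 W

261 W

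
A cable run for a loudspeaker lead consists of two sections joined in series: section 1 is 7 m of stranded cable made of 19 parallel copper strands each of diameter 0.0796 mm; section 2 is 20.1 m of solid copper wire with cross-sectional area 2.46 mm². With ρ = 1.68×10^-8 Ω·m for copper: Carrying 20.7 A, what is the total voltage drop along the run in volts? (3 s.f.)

28.6 V

Section 1: A_strand = π(3.9800e-05)² = 4.976e-09 m²; R₁ = ρL/(N·A_s) = (1.68×10^-8)(7)/(19×4.976e-09) = 1.244 Ω
Section 2: A = 2.46 mm² = 2.460e-06 m²
R₂ = (1.68×10^-8)(20.1)/(2.460e-06) = 0.1373 Ω
R = R₁ + R₂ = 1.381 Ω
V = IR = 20.7 × 1.381 = 28.6 V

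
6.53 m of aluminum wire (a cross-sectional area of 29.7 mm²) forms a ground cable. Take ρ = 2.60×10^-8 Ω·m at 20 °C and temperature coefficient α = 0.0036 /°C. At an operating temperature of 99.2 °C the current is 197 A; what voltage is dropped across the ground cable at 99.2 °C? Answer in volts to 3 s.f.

1.45 V

A = 29.7 mm² = 2.970e-05 m²
R₍20₎ = ρL/A = (2.60×10^-8)(6.53)/(2.970e-05) = 0.005716 Ω
R₍99.2₎ = R₍20₎(1 + αΔT) = 0.005716 × (1 + 0.0036×79.2) = 0.007346 Ω
V = IR = 197 × 0.007346 = 1.45 V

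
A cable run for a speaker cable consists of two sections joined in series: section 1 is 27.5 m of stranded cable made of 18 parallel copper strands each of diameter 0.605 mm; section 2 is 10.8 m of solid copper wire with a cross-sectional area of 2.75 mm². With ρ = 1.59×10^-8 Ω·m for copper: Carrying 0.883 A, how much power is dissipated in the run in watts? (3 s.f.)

Section 1: A_strand = π(3.0250e-04)² = 2.875e-07 m²; R₁ = ρL/(N·A_s) = (1.59×10^-8)(27.5)/(18×2.875e-07) = 0.0845 Ω
Section 2: A = 2.75 mm² = 2.750e-06 m²
R₂ = (1.59×10^-8)(10.8)/(2.750e-06) = 0.06244 Ω
R = R₁ + R₂ = 0.1469 Ω
P = I²R = (0.883)² × 0.1469 = 0.115 W

0.115 W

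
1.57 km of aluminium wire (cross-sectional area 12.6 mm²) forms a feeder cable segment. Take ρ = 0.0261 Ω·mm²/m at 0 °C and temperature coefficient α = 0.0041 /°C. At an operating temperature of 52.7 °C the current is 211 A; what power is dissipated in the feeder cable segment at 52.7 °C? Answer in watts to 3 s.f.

1.76×10^5 W

ρ = 0.0261 Ω·mm²/m = 2.61×10^-8 Ω·m
A = 12.6 mm² = 1.260e-05 m²
R₍0₎ = ρL/A = (2.61×10^-8)(1570)/(1.260e-05) = 3.252 Ω
R₍52.7₎ = R₍0₎(1 + αΔT) = 3.252 × (1 + 0.0041×52.7) = 3.955 Ω
P = I²R = (211)² × 3.955 = 1.76×10^5 W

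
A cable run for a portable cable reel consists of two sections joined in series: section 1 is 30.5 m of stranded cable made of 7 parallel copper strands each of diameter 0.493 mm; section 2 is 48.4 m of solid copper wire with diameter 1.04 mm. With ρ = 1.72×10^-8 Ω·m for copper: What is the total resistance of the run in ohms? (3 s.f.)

1.37 Ω

Section 1: A_strand = π(2.4650e-04)² = 1.909e-07 m²; R₁ = ρL/(N·A_s) = (1.72×10^-8)(30.5)/(7×1.909e-07) = 0.3926 Ω
Section 2: A = π(d/2)² = π(5.2000e-04 m)² = 8.495e-07 m²
R₂ = (1.72×10^-8)(48.4)/(8.495e-07) = 0.98 Ω
R = R₁ + R₂ = 1.37 Ω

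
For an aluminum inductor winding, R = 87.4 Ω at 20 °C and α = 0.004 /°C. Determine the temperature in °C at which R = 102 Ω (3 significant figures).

R = R₀(1 + α(T − T₀)) ⇒ T = T₀ + (R/R₀ − 1)/α
T = 20 + (102/87.4 − 1)/0.004 = 20 + (0.167)/0.004 = 61.8 °C

61.8 °C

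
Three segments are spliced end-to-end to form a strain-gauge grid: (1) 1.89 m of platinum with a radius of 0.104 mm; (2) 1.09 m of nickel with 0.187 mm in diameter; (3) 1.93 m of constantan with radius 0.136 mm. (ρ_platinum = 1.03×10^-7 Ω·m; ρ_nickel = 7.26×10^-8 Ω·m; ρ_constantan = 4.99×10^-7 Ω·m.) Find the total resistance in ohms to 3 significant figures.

25.2 Ω

Seg 1: A = πr² = π(1.0400e-04 m)² = 3.398e-08 m²
R_1 = (1.03×10^-7)(1.89)/(3.398e-08) = 5.729 Ω
Seg 2: A = π(d/2)² = π(9.3500e-05 m)² = 2.746e-08 m²
R_2 = (7.26×10^-8)(1.09)/(2.746e-08) = 2.881 Ω
Seg 3: A = πr² = π(1.3600e-04 m)² = 5.811e-08 m²
R_3 = (4.99×10^-7)(1.93)/(5.811e-08) = 16.57 Ω
R_total = R_1 + R_2 + R_3 = 25.2 Ω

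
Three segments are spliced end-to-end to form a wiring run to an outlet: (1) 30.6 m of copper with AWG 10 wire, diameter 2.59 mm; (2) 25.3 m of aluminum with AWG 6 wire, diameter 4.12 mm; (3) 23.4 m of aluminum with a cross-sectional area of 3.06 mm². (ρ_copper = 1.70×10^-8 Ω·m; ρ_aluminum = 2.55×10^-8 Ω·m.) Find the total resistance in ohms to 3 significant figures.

0.342 Ω

Seg 1: A = π(2.59/2 mm)² = π(1.2950e-03 m)² = 5.269e-06 m²
R_1 = (1.70×10^-8)(30.6)/(5.269e-06) = 0.09874 Ω
Seg 2: A = π(4.12/2 mm)² = π(2.0600e-03 m)² = 1.333e-05 m²
R_2 = (2.55×10^-8)(25.3)/(1.333e-05) = 0.04839 Ω
Seg 3: A = 3.06 mm² = 3.060e-06 m²
R_3 = (2.55×10^-8)(23.4)/(3.060e-06) = 0.195 Ω
R_total = R_1 + R_2 + R_3 = 0.342 Ω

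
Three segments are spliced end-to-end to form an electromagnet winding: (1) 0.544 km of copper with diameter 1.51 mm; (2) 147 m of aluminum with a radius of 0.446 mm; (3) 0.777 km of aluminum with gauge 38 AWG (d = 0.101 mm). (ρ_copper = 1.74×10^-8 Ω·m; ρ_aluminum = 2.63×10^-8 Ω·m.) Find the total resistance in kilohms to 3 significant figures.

2.56 kΩ

Seg 1: A = π(d/2)² = π(7.5500e-04 m)² = 1.791e-06 m²
R_1 = (1.74×10^-8)(544)/(1.791e-06) = 5.286 Ω
Seg 2: A = πr² = π(4.4600e-04 m)² = 6.249e-07 m²
R_2 = (2.63×10^-8)(147)/(6.249e-07) = 6.187 Ω
Seg 3: A = π(0.101/2 mm)² = π(5.0500e-05 m)² = 8.012e-09 m²
R_3 = (2.63×10^-8)(777)/(8.012e-09) = 2551 Ω
R_total = R_1 + R_2 + R_3 = 2.56 kΩ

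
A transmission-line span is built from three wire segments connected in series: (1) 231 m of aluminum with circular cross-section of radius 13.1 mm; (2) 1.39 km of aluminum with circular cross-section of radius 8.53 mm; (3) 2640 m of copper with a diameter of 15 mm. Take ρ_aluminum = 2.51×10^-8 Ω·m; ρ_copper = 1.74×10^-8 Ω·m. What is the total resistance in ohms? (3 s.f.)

Seg 1: A = πr² = π(1.3100e-02 m)² = 5.391e-04 m²
R_1 = (2.51×10^-8)(231)/(5.391e-04) = 0.01075 Ω
Seg 2: A = πr² = π(8.5300e-03 m)² = 2.286e-04 m²
R_2 = (2.51×10^-8)(1390)/(2.286e-04) = 0.1526 Ω
Seg 3: A = π(d/2)² = π(7.5000e-03 m)² = 1.767e-04 m²
R_3 = (1.74×10^-8)(2640)/(1.767e-04) = 0.2599 Ω
R_total = R_1 + R_2 + R_3 = 0.423 Ω

0.423 Ω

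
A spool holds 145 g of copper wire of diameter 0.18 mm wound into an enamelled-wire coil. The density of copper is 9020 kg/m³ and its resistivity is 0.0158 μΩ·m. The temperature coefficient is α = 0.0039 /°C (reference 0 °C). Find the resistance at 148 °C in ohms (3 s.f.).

ρ = 0.0158 μΩ·m = 1.58×10^-8 Ω·m
A = π(d/2)² = π(9.0000e-05 m)² = 2.5447e-08 m²
L = m/(density·A) = 0.145/(9020×2.5447e-08) = 631.7 m
R = ρL/A = (1.58×10^-8)(631.7)/(2.5447e-08) = 392.2 Ω
R(148 °C) = 392.2 × (1 + 0.0039×148) = 619 Ω

619 Ω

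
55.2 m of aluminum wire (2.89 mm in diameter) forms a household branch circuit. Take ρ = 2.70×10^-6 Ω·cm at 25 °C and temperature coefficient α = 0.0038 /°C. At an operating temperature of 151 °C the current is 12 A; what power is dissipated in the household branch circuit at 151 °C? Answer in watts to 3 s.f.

ρ = 2.70×10^-6 Ω·cm = 2.70×10^-8 Ω·m
A = π(d/2)² = π(1.4450e-03 m)² = 6.560e-06 m²
R₍25₎ = ρL/A = (2.70×10^-8)(55.2)/(6.560e-06) = 0.2272 Ω
R₍151₎ = R₍25₎(1 + αΔT) = 0.2272 × (1 + 0.0038×126) = 0.336 Ω
P = I²R = (12)² × 0.336 = 48.4 W

48.4 W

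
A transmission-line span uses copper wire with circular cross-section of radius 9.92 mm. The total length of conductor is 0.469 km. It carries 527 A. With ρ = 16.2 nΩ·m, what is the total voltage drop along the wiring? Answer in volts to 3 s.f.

ρ = 16.2 nΩ·m = 1.62×10^-8 Ω·m
A = πr² = π(9.9200e-03 m)² = 3.092e-04 m²
R = ρL/A = (1.62×10^-8)(469)/(3.092e-04) = 0.02458 Ω
V = IR = 527 × 0.02458 = 13.0 V

13.0 V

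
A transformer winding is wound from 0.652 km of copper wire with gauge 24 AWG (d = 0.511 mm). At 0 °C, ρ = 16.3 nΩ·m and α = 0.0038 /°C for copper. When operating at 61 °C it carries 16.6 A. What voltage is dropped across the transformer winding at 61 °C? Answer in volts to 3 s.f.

ρ = 16.3 nΩ·m = 1.63×10^-8 Ω·m
A = π(0.511/2 mm)² = π(2.5550e-04 m)² = 2.051e-07 m²
R₍0₎ = ρL/A = (1.63×10^-8)(652)/(2.051e-07) = 51.82 Ω
R₍61₎ = R₍0₎(1 + αΔT) = 51.82 × (1 + 0.0038×61) = 63.83 Ω
V = IR = 16.6 × 63.83 = 1060 V

1060 V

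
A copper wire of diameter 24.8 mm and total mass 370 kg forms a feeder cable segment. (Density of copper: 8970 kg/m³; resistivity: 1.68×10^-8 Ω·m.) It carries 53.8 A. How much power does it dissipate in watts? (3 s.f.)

8.60 W

A = π(d/2)² = π(1.2400e-02 m)² = 4.8305e-04 m²
L = m/(density·A) = 370/(8970×4.8305e-04) = 85.39 m
R = ρL/A = (1.68×10^-8)(85.39)/(4.8305e-04) = 0.00297 Ω
P = I²R = (53.8)² × 0.00297 = 8.60 W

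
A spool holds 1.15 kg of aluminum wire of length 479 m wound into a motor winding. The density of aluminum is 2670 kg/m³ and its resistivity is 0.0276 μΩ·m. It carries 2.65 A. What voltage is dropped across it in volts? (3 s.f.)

39.0 V

ρ = 0.0276 μΩ·m = 2.76×10^-8 Ω·m
A = m/(density·L) = 1.15/(2670×479) = 8.9919e-07 m²
R = ρL/A = (2.76×10^-8)(479)/(8.9919e-07) = 14.7 Ω
V = IR = 2.65 × 14.7 = 39.0 V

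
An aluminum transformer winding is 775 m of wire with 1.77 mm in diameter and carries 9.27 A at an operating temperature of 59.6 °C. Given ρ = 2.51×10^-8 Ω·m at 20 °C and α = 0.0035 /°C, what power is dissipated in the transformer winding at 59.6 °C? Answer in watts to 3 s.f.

A = π(d/2)² = π(8.8500e-04 m)² = 2.461e-06 m²
R₍20₎ = ρL/A = (2.51×10^-8)(775)/(2.461e-06) = 7.906 Ω
R₍59.6₎ = R₍20₎(1 + αΔT) = 7.906 × (1 + 0.0035×39.6) = 9.001 Ω
P = I²R = (9.27)² × 9.001 = 774 W

774 W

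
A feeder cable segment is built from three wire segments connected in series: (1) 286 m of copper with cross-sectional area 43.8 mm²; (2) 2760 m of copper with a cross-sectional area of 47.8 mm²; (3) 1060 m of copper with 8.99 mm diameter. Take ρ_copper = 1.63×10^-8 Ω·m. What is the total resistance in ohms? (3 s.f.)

Seg 1: A = 43.8 mm² = 4.380e-05 m²
R_1 = (1.63×10^-8)(286)/(4.380e-05) = 0.1064 Ω
Seg 2: A = 47.8 mm² = 4.780e-05 m²
R_2 = (1.63×10^-8)(2760)/(4.780e-05) = 0.9412 Ω
Seg 3: A = π(d/2)² = π(4.4950e-03 m)² = 6.348e-05 m²
R_3 = (1.63×10^-8)(1060)/(6.348e-05) = 0.2722 Ω
R_total = R_1 + R_2 + R_3 = 1.32 Ω

1.32 Ω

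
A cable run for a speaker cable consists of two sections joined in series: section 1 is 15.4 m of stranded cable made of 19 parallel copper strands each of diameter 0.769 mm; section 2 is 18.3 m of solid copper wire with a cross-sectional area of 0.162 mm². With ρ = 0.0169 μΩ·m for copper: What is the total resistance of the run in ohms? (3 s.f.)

1.94 Ω

ρ = 0.0169 μΩ·m = 1.69×10^-8 Ω·m
Section 1: A_strand = π(3.8450e-04)² = 4.645e-07 m²; R₁ = ρL/(N·A_s) = (1.69×10^-8)(15.4)/(19×4.645e-07) = 0.02949 Ω
Section 2: A = 0.162 mm² = 1.620e-07 m²
R₂ = (1.69×10^-8)(18.3)/(1.620e-07) = 1.909 Ω
R = R₁ + R₂ = 1.94 Ω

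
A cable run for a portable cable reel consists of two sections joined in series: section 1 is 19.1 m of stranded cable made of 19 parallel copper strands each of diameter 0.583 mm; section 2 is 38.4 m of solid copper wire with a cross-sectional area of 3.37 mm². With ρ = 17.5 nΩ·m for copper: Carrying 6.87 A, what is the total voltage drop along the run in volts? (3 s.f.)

1.82 V

ρ = 17.5 nΩ·m = 1.75×10^-8 Ω·m
Section 1: A_strand = π(2.9150e-04)² = 2.669e-07 m²; R₁ = ρL/(N·A_s) = (1.75×10^-8)(19.1)/(19×2.669e-07) = 0.0659 Ω
Section 2: A = 3.37 mm² = 3.370e-06 m²
R₂ = (1.75×10^-8)(38.4)/(3.370e-06) = 0.1994 Ω
R = R₁ + R₂ = 0.2653 Ω
V = IR = 6.87 × 0.2653 = 1.82 V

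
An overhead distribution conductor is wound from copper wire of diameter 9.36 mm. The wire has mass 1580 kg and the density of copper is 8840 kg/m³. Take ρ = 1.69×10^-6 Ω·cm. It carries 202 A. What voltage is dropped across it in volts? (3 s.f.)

129 V

ρ = 1.69×10^-6 Ω·cm = 1.69×10^-8 Ω·m
A = π(d/2)² = π(4.6800e-03 m)² = 6.8808e-05 m²
L = m/(density·A) = 1580/(8840×6.8808e-05) = 2598 m
R = ρL/A = (1.69×10^-8)(2598)/(6.8808e-05) = 0.638 Ω
V = IR = 202 × 0.638 = 129 V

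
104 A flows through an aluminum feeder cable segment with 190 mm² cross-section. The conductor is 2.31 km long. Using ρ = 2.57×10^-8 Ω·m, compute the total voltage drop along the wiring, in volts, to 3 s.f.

32.5 V

A = 190 mm² = 1.900e-04 m²
R = ρL/A = (2.57×10^-8)(2310)/(1.900e-04) = 0.3125 Ω
V = IR = 104 × 0.3125 = 32.5 V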